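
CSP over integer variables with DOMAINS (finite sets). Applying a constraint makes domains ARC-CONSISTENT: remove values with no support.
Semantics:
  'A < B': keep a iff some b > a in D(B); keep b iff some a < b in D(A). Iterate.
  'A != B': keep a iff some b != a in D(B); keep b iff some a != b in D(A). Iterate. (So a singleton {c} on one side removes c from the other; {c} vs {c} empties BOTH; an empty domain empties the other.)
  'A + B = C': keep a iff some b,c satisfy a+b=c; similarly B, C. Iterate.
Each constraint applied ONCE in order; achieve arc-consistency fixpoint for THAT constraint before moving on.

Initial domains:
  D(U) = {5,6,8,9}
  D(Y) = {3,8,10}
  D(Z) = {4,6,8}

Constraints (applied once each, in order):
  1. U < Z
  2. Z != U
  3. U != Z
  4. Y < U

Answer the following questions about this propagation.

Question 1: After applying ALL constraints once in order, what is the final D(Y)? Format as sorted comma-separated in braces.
Answer: {3}

Derivation:
Constraint 1 (U < Z) on D(U)={5,6,8,9} D(Z)={4,6,8}: U {5,6,8,9}->{5,6}; Z {4,6,8}->{6,8}
Constraint 2 (Z != U) on D(Z)={6,8} D(U)={5,6}: no change
Constraint 3 (U != Z) on D(U)={5,6} D(Z)={6,8}: no change
Constraint 4 (Y < U) on D(Y)={3,8,10} D(U)={5,6}: Y {3,8,10}->{3}
So after all 4 constraints: D(Y) = {3}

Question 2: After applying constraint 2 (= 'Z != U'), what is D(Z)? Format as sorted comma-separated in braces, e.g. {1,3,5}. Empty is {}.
Answer: {6,8}

Derivation:
Constraint 1 (U < Z) on D(U)={5,6,8,9} D(Z)={4,6,8}: U {5,6,8,9}->{5,6}; Z {4,6,8}->{6,8}
Constraint 2 (Z != U) on D(Z)={6,8} D(U)={5,6}: no change
So after constraint 2: D(Z) = {6,8}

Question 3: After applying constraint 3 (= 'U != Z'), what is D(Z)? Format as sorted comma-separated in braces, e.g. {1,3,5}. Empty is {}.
Answer: {6,8}

Derivation:
Constraint 1 (U < Z) on D(U)={5,6,8,9} D(Z)={4,6,8}: U {5,6,8,9}->{5,6}; Z {4,6,8}->{6,8}
Constraint 2 (Z != U) on D(Z)={6,8} D(U)={5,6}: no change
Constraint 3 (U != Z) on D(U)={5,6} D(Z)={6,8}: no change
So after constraint 3: D(Z) = {6,8}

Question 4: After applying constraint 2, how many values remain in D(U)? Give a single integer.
Answer: 2

Derivation:
Constraint 1 (U < Z) on D(U)={5,6,8,9} D(Z)={4,6,8}: U {5,6,8,9}->{5,6}; Z {4,6,8}->{6,8}
Constraint 2 (Z != U) on D(Z)={6,8} D(U)={5,6}: no change
So after constraint 2: D(U)={5,6}, size = 2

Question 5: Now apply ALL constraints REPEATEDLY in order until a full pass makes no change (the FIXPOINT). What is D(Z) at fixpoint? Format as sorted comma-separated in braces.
pass 0 (initial): D(Z)={4,6,8}
pass 1: U {5,6,8,9}->{5,6}; Y {3,8,10}->{3}; Z {4,6,8}->{6,8}
pass 2: no change
Fixpoint after 2 passes: D(Z) = {6,8}

Answer: {6,8}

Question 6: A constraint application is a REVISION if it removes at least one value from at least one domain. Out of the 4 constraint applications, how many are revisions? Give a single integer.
Constraint 1 (U < Z) on D(U)={5,6,8,9} D(Z)={4,6,8}: U {5,6,8,9}->{5,6}; Z {4,6,8}->{6,8} => REVISION
Constraint 2 (Z != U) on D(Z)={6,8} D(U)={5,6}: no change => not a revision
Constraint 3 (U != Z) on D(U)={5,6} D(Z)={6,8}: no change => not a revision
Constraint 4 (Y < U) on D(Y)={3,8,10} D(U)={5,6}: Y {3,8,10}->{3} => REVISION
Total revisions = 2

Answer: 2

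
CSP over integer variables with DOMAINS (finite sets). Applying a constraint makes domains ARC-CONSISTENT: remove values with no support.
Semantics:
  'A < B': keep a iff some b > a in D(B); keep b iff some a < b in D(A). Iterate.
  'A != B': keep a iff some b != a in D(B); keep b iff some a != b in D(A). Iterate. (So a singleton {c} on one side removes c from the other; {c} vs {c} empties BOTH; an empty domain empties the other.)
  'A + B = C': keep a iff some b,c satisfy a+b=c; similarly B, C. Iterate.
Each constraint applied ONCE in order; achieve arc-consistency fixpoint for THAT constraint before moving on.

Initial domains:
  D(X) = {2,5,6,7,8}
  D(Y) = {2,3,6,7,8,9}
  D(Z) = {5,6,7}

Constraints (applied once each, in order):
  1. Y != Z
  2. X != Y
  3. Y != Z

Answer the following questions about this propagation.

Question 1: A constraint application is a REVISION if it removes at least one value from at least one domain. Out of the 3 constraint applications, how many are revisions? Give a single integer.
Constraint 1 (Y != Z) on D(Y)={2,3,6,7,8,9} D(Z)={5,6,7}: no change => not a revision
Constraint 2 (X != Y) on D(X)={2,5,6,7,8} D(Y)={2,3,6,7,8,9}: no change => not a revision
Constraint 3 (Y != Z) on D(Y)={2,3,6,7,8,9} D(Z)={5,6,7}: no change => not a revision
Total revisions = 0

Answer: 0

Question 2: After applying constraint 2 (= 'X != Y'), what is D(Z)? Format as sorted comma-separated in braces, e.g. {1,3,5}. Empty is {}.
Constraint 1 (Y != Z) on D(Y)={2,3,6,7,8,9} D(Z)={5,6,7}: no change
Constraint 2 (X != Y) on D(X)={2,5,6,7,8} D(Y)={2,3,6,7,8,9}: no change
So after constraint 2: D(Z) = {5,6,7}

Answer: {5,6,7}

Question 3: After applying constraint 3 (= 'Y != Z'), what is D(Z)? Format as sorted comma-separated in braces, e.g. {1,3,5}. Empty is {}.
Constraint 1 (Y != Z) on D(Y)={2,3,6,7,8,9} D(Z)={5,6,7}: no change
Constraint 2 (X != Y) on D(X)={2,5,6,7,8} D(Y)={2,3,6,7,8,9}: no change
Constraint 3 (Y != Z) on D(Y)={2,3,6,7,8,9} D(Z)={5,6,7}: no change
So after constraint 3: D(Z) = {5,6,7}

Answer: {5,6,7}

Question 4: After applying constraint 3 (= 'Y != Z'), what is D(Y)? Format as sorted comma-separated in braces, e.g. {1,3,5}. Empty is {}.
Answer: {2,3,6,7,8,9}

Derivation:
Constraint 1 (Y != Z) on D(Y)={2,3,6,7,8,9} D(Z)={5,6,7}: no change
Constraint 2 (X != Y) on D(X)={2,5,6,7,8} D(Y)={2,3,6,7,8,9}: no change
Constraint 3 (Y != Z) on D(Y)={2,3,6,7,8,9} D(Z)={5,6,7}: no change
So after constraint 3: D(Y) = {2,3,6,7,8,9}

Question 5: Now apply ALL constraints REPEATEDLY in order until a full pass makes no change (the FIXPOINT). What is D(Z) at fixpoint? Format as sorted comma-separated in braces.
Answer: {5,6,7}

Derivation:
pass 0 (initial): D(Z)={5,6,7}
pass 1: no change
Fixpoint after 1 passes: D(Z) = {5,6,7}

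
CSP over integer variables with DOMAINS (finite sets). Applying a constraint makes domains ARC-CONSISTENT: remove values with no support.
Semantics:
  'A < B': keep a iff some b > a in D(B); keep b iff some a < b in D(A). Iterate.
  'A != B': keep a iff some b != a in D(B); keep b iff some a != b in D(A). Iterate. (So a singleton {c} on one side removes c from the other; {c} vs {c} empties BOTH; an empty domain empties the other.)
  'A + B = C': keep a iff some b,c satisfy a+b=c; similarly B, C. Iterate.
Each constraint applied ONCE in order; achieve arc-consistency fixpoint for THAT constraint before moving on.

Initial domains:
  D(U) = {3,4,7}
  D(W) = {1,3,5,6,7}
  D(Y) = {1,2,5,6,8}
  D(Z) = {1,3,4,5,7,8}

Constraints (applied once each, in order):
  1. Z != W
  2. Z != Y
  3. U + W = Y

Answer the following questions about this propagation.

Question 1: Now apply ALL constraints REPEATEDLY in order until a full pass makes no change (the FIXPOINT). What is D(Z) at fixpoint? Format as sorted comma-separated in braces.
Answer: {1,3,4,5,7,8}

Derivation:
pass 0 (initial): D(Z)={1,3,4,5,7,8}
pass 1: W {1,3,5,6,7}->{1,3,5}; Y {1,2,5,6,8}->{5,6,8}
pass 2: no change
Fixpoint after 2 passes: D(Z) = {1,3,4,5,7,8}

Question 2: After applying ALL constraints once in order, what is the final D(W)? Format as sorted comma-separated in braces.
Constraint 1 (Z != W) on D(Z)={1,3,4,5,7,8} D(W)={1,3,5,6,7}: no change
Constraint 2 (Z != Y) on D(Z)={1,3,4,5,7,8} D(Y)={1,2,5,6,8}: no change
Constraint 3 (U + W = Y) on D(U)={3,4,7} D(W)={1,3,5,6,7} D(Y)={1,2,5,6,8}: W {1,3,5,6,7}->{1,3,5}; Y {1,2,5,6,8}->{5,6,8}
So after all 3 constraints: D(W) = {1,3,5}

Answer: {1,3,5}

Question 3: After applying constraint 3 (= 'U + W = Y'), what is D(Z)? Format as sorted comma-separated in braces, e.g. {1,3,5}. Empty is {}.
Constraint 1 (Z != W) on D(Z)={1,3,4,5,7,8} D(W)={1,3,5,6,7}: no change
Constraint 2 (Z != Y) on D(Z)={1,3,4,5,7,8} D(Y)={1,2,5,6,8}: no change
Constraint 3 (U + W = Y) on D(U)={3,4,7} D(W)={1,3,5,6,7} D(Y)={1,2,5,6,8}: W {1,3,5,6,7}->{1,3,5}; Y {1,2,5,6,8}->{5,6,8}
So after constraint 3: D(Z) = {1,3,4,5,7,8}

Answer: {1,3,4,5,7,8}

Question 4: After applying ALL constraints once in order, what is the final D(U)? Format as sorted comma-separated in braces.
Answer: {3,4,7}

Derivation:
Constraint 1 (Z != W) on D(Z)={1,3,4,5,7,8} D(W)={1,3,5,6,7}: no change
Constraint 2 (Z != Y) on D(Z)={1,3,4,5,7,8} D(Y)={1,2,5,6,8}: no change
Constraint 3 (U + W = Y) on D(U)={3,4,7} D(W)={1,3,5,6,7} D(Y)={1,2,5,6,8}: W {1,3,5,6,7}->{1,3,5}; Y {1,2,5,6,8}->{5,6,8}
So after all 3 constraints: D(U) = {3,4,7}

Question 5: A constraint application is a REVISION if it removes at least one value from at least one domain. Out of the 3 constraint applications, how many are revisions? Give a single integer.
Constraint 1 (Z != W) on D(Z)={1,3,4,5,7,8} D(W)={1,3,5,6,7}: no change => not a revision
Constraint 2 (Z != Y) on D(Z)={1,3,4,5,7,8} D(Y)={1,2,5,6,8}: no change => not a revision
Constraint 3 (U + W = Y) on D(U)={3,4,7} D(W)={1,3,5,6,7} D(Y)={1,2,5,6,8}: W {1,3,5,6,7}->{1,3,5}; Y {1,2,5,6,8}->{5,6,8} => REVISION
Total revisions = 1

Answer: 1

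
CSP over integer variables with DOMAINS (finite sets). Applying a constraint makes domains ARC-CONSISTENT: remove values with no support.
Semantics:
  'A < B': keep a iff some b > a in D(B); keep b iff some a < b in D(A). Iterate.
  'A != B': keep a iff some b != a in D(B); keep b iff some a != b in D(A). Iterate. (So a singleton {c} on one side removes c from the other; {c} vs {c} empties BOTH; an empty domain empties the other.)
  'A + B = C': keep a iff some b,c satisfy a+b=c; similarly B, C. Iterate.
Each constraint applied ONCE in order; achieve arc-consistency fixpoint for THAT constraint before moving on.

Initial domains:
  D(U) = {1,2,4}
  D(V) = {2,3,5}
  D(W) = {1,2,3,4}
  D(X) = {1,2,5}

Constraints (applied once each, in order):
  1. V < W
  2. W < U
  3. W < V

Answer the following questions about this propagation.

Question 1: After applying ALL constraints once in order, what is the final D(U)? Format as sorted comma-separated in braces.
Constraint 1 (V < W) on D(V)={2,3,5} D(W)={1,2,3,4}: V {2,3,5}->{2,3}; W {1,2,3,4}->{3,4}
Constraint 2 (W < U) on D(W)={3,4} D(U)={1,2,4}: W {3,4}->{3}; U {1,2,4}->{4}
Constraint 3 (W < V) on D(W)={3} D(V)={2,3}: W {3}->{}; V {2,3}->{}
So after all 3 constraints: D(U) = {4}

Answer: {4}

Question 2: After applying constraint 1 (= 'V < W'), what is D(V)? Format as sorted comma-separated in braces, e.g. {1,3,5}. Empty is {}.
Constraint 1 (V < W) on D(V)={2,3,5} D(W)={1,2,3,4}: V {2,3,5}->{2,3}; W {1,2,3,4}->{3,4}
So after constraint 1: D(V) = {2,3}

Answer: {2,3}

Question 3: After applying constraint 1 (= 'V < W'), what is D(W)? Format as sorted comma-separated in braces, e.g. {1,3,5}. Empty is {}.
Constraint 1 (V < W) on D(V)={2,3,5} D(W)={1,2,3,4}: V {2,3,5}->{2,3}; W {1,2,3,4}->{3,4}
So after constraint 1: D(W) = {3,4}

Answer: {3,4}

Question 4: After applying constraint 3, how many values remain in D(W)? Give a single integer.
Constraint 1 (V < W) on D(V)={2,3,5} D(W)={1,2,3,4}: V {2,3,5}->{2,3}; W {1,2,3,4}->{3,4}
Constraint 2 (W < U) on D(W)={3,4} D(U)={1,2,4}: W {3,4}->{3}; U {1,2,4}->{4}
Constraint 3 (W < V) on D(W)={3} D(V)={2,3}: W {3}->{}; V {2,3}->{}
So after constraint 3: D(W)={}, size = 0

Answer: 0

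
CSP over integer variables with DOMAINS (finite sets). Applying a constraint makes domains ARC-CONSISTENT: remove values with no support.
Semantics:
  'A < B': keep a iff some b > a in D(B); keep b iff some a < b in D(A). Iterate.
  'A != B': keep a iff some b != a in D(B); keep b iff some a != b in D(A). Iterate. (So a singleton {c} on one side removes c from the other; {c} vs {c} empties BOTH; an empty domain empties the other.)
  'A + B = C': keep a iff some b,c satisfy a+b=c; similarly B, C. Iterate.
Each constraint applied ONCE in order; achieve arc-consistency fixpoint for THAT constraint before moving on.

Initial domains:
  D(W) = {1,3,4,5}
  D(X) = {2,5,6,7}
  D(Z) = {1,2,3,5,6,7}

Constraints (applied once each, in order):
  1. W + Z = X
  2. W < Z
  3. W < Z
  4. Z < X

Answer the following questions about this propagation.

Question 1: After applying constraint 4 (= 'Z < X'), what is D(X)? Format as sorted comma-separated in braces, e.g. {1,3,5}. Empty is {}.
Answer: {5,6,7}

Derivation:
Constraint 1 (W + Z = X) on D(W)={1,3,4,5} D(Z)={1,2,3,5,6,7} D(X)={2,5,6,7}: Z {1,2,3,5,6,7}->{1,2,3,5,6}
Constraint 2 (W < Z) on D(W)={1,3,4,5} D(Z)={1,2,3,5,6}: Z {1,2,3,5,6}->{2,3,5,6}
Constraint 3 (W < Z) on D(W)={1,3,4,5} D(Z)={2,3,5,6}: no change
Constraint 4 (Z < X) on D(Z)={2,3,5,6} D(X)={2,5,6,7}: X {2,5,6,7}->{5,6,7}
So after constraint 4: D(X) = {5,6,7}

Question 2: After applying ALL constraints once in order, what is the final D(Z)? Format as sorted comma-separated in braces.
Constraint 1 (W + Z = X) on D(W)={1,3,4,5} D(Z)={1,2,3,5,6,7} D(X)={2,5,6,7}: Z {1,2,3,5,6,7}->{1,2,3,5,6}
Constraint 2 (W < Z) on D(W)={1,3,4,5} D(Z)={1,2,3,5,6}: Z {1,2,3,5,6}->{2,3,5,6}
Constraint 3 (W < Z) on D(W)={1,3,4,5} D(Z)={2,3,5,6}: no change
Constraint 4 (Z < X) on D(Z)={2,3,5,6} D(X)={2,5,6,7}: X {2,5,6,7}->{5,6,7}
So after all 4 constraints: D(Z) = {2,3,5,6}

Answer: {2,3,5,6}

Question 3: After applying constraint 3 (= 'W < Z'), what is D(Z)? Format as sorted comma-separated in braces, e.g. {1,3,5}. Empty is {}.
Answer: {2,3,5,6}

Derivation:
Constraint 1 (W + Z = X) on D(W)={1,3,4,5} D(Z)={1,2,3,5,6,7} D(X)={2,5,6,7}: Z {1,2,3,5,6,7}->{1,2,3,5,6}
Constraint 2 (W < Z) on D(W)={1,3,4,5} D(Z)={1,2,3,5,6}: Z {1,2,3,5,6}->{2,3,5,6}
Constraint 3 (W < Z) on D(W)={1,3,4,5} D(Z)={2,3,5,6}: no change
So after constraint 3: D(Z) = {2,3,5,6}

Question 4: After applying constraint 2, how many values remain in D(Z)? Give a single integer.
Answer: 4

Derivation:
Constraint 1 (W + Z = X) on D(W)={1,3,4,5} D(Z)={1,2,3,5,6,7} D(X)={2,5,6,7}: Z {1,2,3,5,6,7}->{1,2,3,5,6}
Constraint 2 (W < Z) on D(W)={1,3,4,5} D(Z)={1,2,3,5,6}: Z {1,2,3,5,6}->{2,3,5,6}
So after constraint 2: D(Z)={2,3,5,6}, size = 4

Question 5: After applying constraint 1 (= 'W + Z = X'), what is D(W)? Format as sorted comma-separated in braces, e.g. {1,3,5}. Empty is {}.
Constraint 1 (W + Z = X) on D(W)={1,3,4,5} D(Z)={1,2,3,5,6,7} D(X)={2,5,6,7}: Z {1,2,3,5,6,7}->{1,2,3,5,6}
So after constraint 1: D(W) = {1,3,4,5}

Answer: {1,3,4,5}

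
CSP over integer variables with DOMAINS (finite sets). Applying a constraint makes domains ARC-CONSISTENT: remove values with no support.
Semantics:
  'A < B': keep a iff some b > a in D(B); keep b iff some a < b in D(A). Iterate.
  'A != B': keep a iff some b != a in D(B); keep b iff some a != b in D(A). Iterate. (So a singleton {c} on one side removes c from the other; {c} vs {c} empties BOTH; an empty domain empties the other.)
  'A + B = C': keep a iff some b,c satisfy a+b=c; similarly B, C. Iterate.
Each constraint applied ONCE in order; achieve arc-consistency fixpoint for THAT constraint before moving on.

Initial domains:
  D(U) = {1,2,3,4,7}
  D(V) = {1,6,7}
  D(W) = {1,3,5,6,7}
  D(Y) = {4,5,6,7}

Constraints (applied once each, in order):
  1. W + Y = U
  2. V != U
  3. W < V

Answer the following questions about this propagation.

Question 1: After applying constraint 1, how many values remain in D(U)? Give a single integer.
Answer: 1

Derivation:
Constraint 1 (W + Y = U) on D(W)={1,3,5,6,7} D(Y)={4,5,6,7} D(U)={1,2,3,4,7}: W {1,3,5,6,7}->{1,3}; Y {4,5,6,7}->{4,6}; U {1,2,3,4,7}->{7}
So after constraint 1: D(U)={7}, size = 1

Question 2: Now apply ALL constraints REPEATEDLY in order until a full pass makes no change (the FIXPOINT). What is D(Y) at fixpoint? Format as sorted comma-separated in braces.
Answer: {4,6}

Derivation:
pass 0 (initial): D(Y)={4,5,6,7}
pass 1: U {1,2,3,4,7}->{7}; V {1,6,7}->{6}; W {1,3,5,6,7}->{1,3}; Y {4,5,6,7}->{4,6}
pass 2: no change
Fixpoint after 2 passes: D(Y) = {4,6}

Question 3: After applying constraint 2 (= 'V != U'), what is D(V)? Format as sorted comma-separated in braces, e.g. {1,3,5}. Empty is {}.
Constraint 1 (W + Y = U) on D(W)={1,3,5,6,7} D(Y)={4,5,6,7} D(U)={1,2,3,4,7}: W {1,3,5,6,7}->{1,3}; Y {4,5,6,7}->{4,6}; U {1,2,3,4,7}->{7}
Constraint 2 (V != U) on D(V)={1,6,7} D(U)={7}: V {1,6,7}->{1,6}
So after constraint 2: D(V) = {1,6}

Answer: {1,6}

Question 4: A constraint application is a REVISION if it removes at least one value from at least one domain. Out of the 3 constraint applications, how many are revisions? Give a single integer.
Constraint 1 (W + Y = U) on D(W)={1,3,5,6,7} D(Y)={4,5,6,7} D(U)={1,2,3,4,7}: W {1,3,5,6,7}->{1,3}; Y {4,5,6,7}->{4,6}; U {1,2,3,4,7}->{7} => REVISION
Constraint 2 (V != U) on D(V)={1,6,7} D(U)={7}: V {1,6,7}->{1,6} => REVISION
Constraint 3 (W < V) on D(W)={1,3} D(V)={1,6}: V {1,6}->{6} => REVISION
Total revisions = 3

Answer: 3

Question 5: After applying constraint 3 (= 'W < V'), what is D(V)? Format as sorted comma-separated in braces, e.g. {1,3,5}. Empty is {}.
Answer: {6}

Derivation:
Constraint 1 (W + Y = U) on D(W)={1,3,5,6,7} D(Y)={4,5,6,7} D(U)={1,2,3,4,7}: W {1,3,5,6,7}->{1,3}; Y {4,5,6,7}->{4,6}; U {1,2,3,4,7}->{7}
Constraint 2 (V != U) on D(V)={1,6,7} D(U)={7}: V {1,6,7}->{1,6}
Constraint 3 (W < V) on D(W)={1,3} D(V)={1,6}: V {1,6}->{6}
So after constraint 3: D(V) = {6}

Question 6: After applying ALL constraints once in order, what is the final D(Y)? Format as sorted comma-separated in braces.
Answer: {4,6}

Derivation:
Constraint 1 (W + Y = U) on D(W)={1,3,5,6,7} D(Y)={4,5,6,7} D(U)={1,2,3,4,7}: W {1,3,5,6,7}->{1,3}; Y {4,5,6,7}->{4,6}; U {1,2,3,4,7}->{7}
Constraint 2 (V != U) on D(V)={1,6,7} D(U)={7}: V {1,6,7}->{1,6}
Constraint 3 (W < V) on D(W)={1,3} D(V)={1,6}: V {1,6}->{6}
So after all 3 constraints: D(Y) = {4,6}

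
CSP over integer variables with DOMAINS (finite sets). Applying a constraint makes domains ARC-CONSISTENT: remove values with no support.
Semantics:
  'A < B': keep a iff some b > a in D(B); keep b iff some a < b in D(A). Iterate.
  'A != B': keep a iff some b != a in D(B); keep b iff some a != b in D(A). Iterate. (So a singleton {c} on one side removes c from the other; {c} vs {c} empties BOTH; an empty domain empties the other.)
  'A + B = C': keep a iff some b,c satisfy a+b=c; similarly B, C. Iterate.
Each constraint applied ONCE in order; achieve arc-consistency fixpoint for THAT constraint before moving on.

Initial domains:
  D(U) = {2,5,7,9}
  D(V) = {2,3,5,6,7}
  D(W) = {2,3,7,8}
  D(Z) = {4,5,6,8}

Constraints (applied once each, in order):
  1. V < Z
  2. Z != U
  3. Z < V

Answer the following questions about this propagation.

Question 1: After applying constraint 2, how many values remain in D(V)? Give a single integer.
Constraint 1 (V < Z) on D(V)={2,3,5,6,7} D(Z)={4,5,6,8}: no change
Constraint 2 (Z != U) on D(Z)={4,5,6,8} D(U)={2,5,7,9}: no change
So after constraint 2: D(V)={2,3,5,6,7}, size = 5

Answer: 5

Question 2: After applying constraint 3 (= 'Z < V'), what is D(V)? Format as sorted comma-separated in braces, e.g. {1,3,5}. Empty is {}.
Answer: {5,6,7}

Derivation:
Constraint 1 (V < Z) on D(V)={2,3,5,6,7} D(Z)={4,5,6,8}: no change
Constraint 2 (Z != U) on D(Z)={4,5,6,8} D(U)={2,5,7,9}: no change
Constraint 3 (Z < V) on D(Z)={4,5,6,8} D(V)={2,3,5,6,7}: Z {4,5,6,8}->{4,5,6}; V {2,3,5,6,7}->{5,6,7}
So after constraint 3: D(V) = {5,6,7}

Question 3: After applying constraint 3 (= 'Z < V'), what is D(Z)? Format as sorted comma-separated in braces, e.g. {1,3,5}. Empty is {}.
Constraint 1 (V < Z) on D(V)={2,3,5,6,7} D(Z)={4,5,6,8}: no change
Constraint 2 (Z != U) on D(Z)={4,5,6,8} D(U)={2,5,7,9}: no change
Constraint 3 (Z < V) on D(Z)={4,5,6,8} D(V)={2,3,5,6,7}: Z {4,5,6,8}->{4,5,6}; V {2,3,5,6,7}->{5,6,7}
So after constraint 3: D(Z) = {4,5,6}

Answer: {4,5,6}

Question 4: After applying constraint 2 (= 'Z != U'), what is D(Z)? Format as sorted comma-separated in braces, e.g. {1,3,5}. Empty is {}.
Answer: {4,5,6,8}

Derivation:
Constraint 1 (V < Z) on D(V)={2,3,5,6,7} D(Z)={4,5,6,8}: no change
Constraint 2 (Z != U) on D(Z)={4,5,6,8} D(U)={2,5,7,9}: no change
So after constraint 2: D(Z) = {4,5,6,8}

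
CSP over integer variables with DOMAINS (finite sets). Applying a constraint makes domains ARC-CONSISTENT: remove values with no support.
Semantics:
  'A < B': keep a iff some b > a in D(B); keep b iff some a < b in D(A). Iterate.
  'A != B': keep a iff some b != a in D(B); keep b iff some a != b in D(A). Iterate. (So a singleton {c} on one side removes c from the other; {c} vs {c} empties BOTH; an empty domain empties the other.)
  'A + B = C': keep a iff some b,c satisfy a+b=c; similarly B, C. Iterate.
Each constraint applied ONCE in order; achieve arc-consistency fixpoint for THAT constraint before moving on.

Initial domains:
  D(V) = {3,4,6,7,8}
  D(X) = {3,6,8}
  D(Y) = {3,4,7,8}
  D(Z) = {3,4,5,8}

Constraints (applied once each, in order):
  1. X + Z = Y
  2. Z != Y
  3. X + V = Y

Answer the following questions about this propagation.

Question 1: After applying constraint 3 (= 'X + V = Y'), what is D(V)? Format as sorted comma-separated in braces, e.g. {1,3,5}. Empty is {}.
Answer: {4}

Derivation:
Constraint 1 (X + Z = Y) on D(X)={3,6,8} D(Z)={3,4,5,8} D(Y)={3,4,7,8}: X {3,6,8}->{3}; Z {3,4,5,8}->{4,5}; Y {3,4,7,8}->{7,8}
Constraint 2 (Z != Y) on D(Z)={4,5} D(Y)={7,8}: no change
Constraint 3 (X + V = Y) on D(X)={3} D(V)={3,4,6,7,8} D(Y)={7,8}: V {3,4,6,7,8}->{4}; Y {7,8}->{7}
So after constraint 3: D(V) = {4}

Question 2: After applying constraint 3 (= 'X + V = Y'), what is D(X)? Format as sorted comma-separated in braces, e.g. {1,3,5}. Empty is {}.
Constraint 1 (X + Z = Y) on D(X)={3,6,8} D(Z)={3,4,5,8} D(Y)={3,4,7,8}: X {3,6,8}->{3}; Z {3,4,5,8}->{4,5}; Y {3,4,7,8}->{7,8}
Constraint 2 (Z != Y) on D(Z)={4,5} D(Y)={7,8}: no change
Constraint 3 (X + V = Y) on D(X)={3} D(V)={3,4,6,7,8} D(Y)={7,8}: V {3,4,6,7,8}->{4}; Y {7,8}->{7}
So after constraint 3: D(X) = {3}

Answer: {3}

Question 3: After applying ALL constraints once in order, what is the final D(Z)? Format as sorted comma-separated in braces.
Answer: {4,5}

Derivation:
Constraint 1 (X + Z = Y) on D(X)={3,6,8} D(Z)={3,4,5,8} D(Y)={3,4,7,8}: X {3,6,8}->{3}; Z {3,4,5,8}->{4,5}; Y {3,4,7,8}->{7,8}
Constraint 2 (Z != Y) on D(Z)={4,5} D(Y)={7,8}: no change
Constraint 3 (X + V = Y) on D(X)={3} D(V)={3,4,6,7,8} D(Y)={7,8}: V {3,4,6,7,8}->{4}; Y {7,8}->{7}
So after all 3 constraints: D(Z) = {4,5}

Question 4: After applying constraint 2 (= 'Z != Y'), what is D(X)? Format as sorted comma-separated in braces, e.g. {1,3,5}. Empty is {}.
Constraint 1 (X + Z = Y) on D(X)={3,6,8} D(Z)={3,4,5,8} D(Y)={3,4,7,8}: X {3,6,8}->{3}; Z {3,4,5,8}->{4,5}; Y {3,4,7,8}->{7,8}
Constraint 2 (Z != Y) on D(Z)={4,5} D(Y)={7,8}: no change
So after constraint 2: D(X) = {3}

Answer: {3}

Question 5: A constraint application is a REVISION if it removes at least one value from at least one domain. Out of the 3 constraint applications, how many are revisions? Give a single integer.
Answer: 2

Derivation:
Constraint 1 (X + Z = Y) on D(X)={3,6,8} D(Z)={3,4,5,8} D(Y)={3,4,7,8}: X {3,6,8}->{3}; Z {3,4,5,8}->{4,5}; Y {3,4,7,8}->{7,8} => REVISION
Constraint 2 (Z != Y) on D(Z)={4,5} D(Y)={7,8}: no change => not a revision
Constraint 3 (X + V = Y) on D(X)={3} D(V)={3,4,6,7,8} D(Y)={7,8}: V {3,4,6,7,8}->{4}; Y {7,8}->{7} => REVISION
Total revisions = 2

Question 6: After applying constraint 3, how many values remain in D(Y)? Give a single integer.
Answer: 1

Derivation:
Constraint 1 (X + Z = Y) on D(X)={3,6,8} D(Z)={3,4,5,8} D(Y)={3,4,7,8}: X {3,6,8}->{3}; Z {3,4,5,8}->{4,5}; Y {3,4,7,8}->{7,8}
Constraint 2 (Z != Y) on D(Z)={4,5} D(Y)={7,8}: no change
Constraint 3 (X + V = Y) on D(X)={3} D(V)={3,4,6,7,8} D(Y)={7,8}: V {3,4,6,7,8}->{4}; Y {7,8}->{7}
So after constraint 3: D(Y)={7}, size = 1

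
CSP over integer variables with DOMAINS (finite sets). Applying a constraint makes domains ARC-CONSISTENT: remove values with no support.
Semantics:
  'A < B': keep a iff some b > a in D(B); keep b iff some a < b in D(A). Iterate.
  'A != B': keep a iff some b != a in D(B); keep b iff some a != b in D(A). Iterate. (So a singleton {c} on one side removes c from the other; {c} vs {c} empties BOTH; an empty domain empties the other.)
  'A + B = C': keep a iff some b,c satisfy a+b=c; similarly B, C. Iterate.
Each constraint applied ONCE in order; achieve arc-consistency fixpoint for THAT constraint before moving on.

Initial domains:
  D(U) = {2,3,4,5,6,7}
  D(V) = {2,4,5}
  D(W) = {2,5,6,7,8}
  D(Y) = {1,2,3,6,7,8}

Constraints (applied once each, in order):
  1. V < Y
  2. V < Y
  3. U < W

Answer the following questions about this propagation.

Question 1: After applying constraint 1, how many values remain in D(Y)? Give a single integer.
Constraint 1 (V < Y) on D(V)={2,4,5} D(Y)={1,2,3,6,7,8}: Y {1,2,3,6,7,8}->{3,6,7,8}
So after constraint 1: D(Y)={3,6,7,8}, size = 4

Answer: 4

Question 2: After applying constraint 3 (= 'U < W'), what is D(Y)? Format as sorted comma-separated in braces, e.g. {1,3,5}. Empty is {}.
Constraint 1 (V < Y) on D(V)={2,4,5} D(Y)={1,2,3,6,7,8}: Y {1,2,3,6,7,8}->{3,6,7,8}
Constraint 2 (V < Y) on D(V)={2,4,5} D(Y)={3,6,7,8}: no change
Constraint 3 (U < W) on D(U)={2,3,4,5,6,7} D(W)={2,5,6,7,8}: W {2,5,6,7,8}->{5,6,7,8}
So after constraint 3: D(Y) = {3,6,7,8}

Answer: {3,6,7,8}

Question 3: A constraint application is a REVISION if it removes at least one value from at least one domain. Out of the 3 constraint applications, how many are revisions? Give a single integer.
Answer: 2

Derivation:
Constraint 1 (V < Y) on D(V)={2,4,5} D(Y)={1,2,3,6,7,8}: Y {1,2,3,6,7,8}->{3,6,7,8} => REVISION
Constraint 2 (V < Y) on D(V)={2,4,5} D(Y)={3,6,7,8}: no change => not a revision
Constraint 3 (U < W) on D(U)={2,3,4,5,6,7} D(W)={2,5,6,7,8}: W {2,5,6,7,8}->{5,6,7,8} => REVISION
Total revisions = 2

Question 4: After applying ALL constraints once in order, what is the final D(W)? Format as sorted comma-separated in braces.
Answer: {5,6,7,8}

Derivation:
Constraint 1 (V < Y) on D(V)={2,4,5} D(Y)={1,2,3,6,7,8}: Y {1,2,3,6,7,8}->{3,6,7,8}
Constraint 2 (V < Y) on D(V)={2,4,5} D(Y)={3,6,7,8}: no change
Constraint 3 (U < W) on D(U)={2,3,4,5,6,7} D(W)={2,5,6,7,8}: W {2,5,6,7,8}->{5,6,7,8}
So after all 3 constraints: D(W) = {5,6,7,8}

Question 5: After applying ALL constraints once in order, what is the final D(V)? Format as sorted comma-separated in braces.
Answer: {2,4,5}

Derivation:
Constraint 1 (V < Y) on D(V)={2,4,5} D(Y)={1,2,3,6,7,8}: Y {1,2,3,6,7,8}->{3,6,7,8}
Constraint 2 (V < Y) on D(V)={2,4,5} D(Y)={3,6,7,8}: no change
Constraint 3 (U < W) on D(U)={2,3,4,5,6,7} D(W)={2,5,6,7,8}: W {2,5,6,7,8}->{5,6,7,8}
So after all 3 constraints: D(V) = {2,4,5}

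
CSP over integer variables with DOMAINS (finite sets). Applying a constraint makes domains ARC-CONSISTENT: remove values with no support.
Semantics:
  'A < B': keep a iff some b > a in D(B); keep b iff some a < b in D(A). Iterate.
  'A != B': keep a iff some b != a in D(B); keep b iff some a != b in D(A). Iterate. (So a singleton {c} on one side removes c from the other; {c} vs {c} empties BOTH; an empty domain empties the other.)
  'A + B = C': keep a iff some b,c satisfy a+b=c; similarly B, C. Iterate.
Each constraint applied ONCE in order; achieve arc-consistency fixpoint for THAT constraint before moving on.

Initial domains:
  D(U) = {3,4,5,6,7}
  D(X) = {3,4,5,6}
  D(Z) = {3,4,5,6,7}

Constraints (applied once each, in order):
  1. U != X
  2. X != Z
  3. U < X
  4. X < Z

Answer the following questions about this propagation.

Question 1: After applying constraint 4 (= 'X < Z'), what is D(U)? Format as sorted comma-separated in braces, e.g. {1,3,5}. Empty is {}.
Constraint 1 (U != X) on D(U)={3,4,5,6,7} D(X)={3,4,5,6}: no change
Constraint 2 (X != Z) on D(X)={3,4,5,6} D(Z)={3,4,5,6,7}: no change
Constraint 3 (U < X) on D(U)={3,4,5,6,7} D(X)={3,4,5,6}: U {3,4,5,6,7}->{3,4,5}; X {3,4,5,6}->{4,5,6}
Constraint 4 (X < Z) on D(X)={4,5,6} D(Z)={3,4,5,6,7}: Z {3,4,5,6,7}->{5,6,7}
So after constraint 4: D(U) = {3,4,5}

Answer: {3,4,5}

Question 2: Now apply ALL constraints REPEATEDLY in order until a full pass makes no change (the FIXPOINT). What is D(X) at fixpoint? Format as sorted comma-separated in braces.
pass 0 (initial): D(X)={3,4,5,6}
pass 1: U {3,4,5,6,7}->{3,4,5}; X {3,4,5,6}->{4,5,6}; Z {3,4,5,6,7}->{5,6,7}
pass 2: no change
Fixpoint after 2 passes: D(X) = {4,5,6}

Answer: {4,5,6}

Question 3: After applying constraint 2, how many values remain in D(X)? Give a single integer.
Answer: 4

Derivation:
Constraint 1 (U != X) on D(U)={3,4,5,6,7} D(X)={3,4,5,6}: no change
Constraint 2 (X != Z) on D(X)={3,4,5,6} D(Z)={3,4,5,6,7}: no change
So after constraint 2: D(X)={3,4,5,6}, size = 4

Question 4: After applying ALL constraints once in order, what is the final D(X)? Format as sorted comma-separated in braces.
Answer: {4,5,6}

Derivation:
Constraint 1 (U != X) on D(U)={3,4,5,6,7} D(X)={3,4,5,6}: no change
Constraint 2 (X != Z) on D(X)={3,4,5,6} D(Z)={3,4,5,6,7}: no change
Constraint 3 (U < X) on D(U)={3,4,5,6,7} D(X)={3,4,5,6}: U {3,4,5,6,7}->{3,4,5}; X {3,4,5,6}->{4,5,6}
Constraint 4 (X < Z) on D(X)={4,5,6} D(Z)={3,4,5,6,7}: Z {3,4,5,6,7}->{5,6,7}
So after all 4 constraints: D(X) = {4,5,6}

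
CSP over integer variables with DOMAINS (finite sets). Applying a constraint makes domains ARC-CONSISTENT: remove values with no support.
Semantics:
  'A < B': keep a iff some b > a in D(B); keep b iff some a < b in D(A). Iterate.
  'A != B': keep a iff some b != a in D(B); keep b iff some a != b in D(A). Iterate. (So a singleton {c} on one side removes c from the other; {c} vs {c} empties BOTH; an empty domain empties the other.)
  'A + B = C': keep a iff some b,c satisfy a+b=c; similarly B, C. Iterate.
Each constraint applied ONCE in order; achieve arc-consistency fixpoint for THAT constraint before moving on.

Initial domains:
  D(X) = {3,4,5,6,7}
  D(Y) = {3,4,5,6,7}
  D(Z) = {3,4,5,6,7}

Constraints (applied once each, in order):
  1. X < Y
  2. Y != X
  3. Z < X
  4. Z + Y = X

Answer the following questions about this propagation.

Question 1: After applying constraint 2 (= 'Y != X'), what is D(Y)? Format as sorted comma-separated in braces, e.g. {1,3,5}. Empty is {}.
Constraint 1 (X < Y) on D(X)={3,4,5,6,7} D(Y)={3,4,5,6,7}: X {3,4,5,6,7}->{3,4,5,6}; Y {3,4,5,6,7}->{4,5,6,7}
Constraint 2 (Y != X) on D(Y)={4,5,6,7} D(X)={3,4,5,6}: no change
So after constraint 2: D(Y) = {4,5,6,7}

Answer: {4,5,6,7}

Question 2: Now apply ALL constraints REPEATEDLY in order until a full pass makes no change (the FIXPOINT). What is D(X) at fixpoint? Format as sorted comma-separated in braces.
Answer: {}

Derivation:
pass 0 (initial): D(X)={3,4,5,6,7}
pass 1: X {3,4,5,6,7}->{}; Y {3,4,5,6,7}->{}; Z {3,4,5,6,7}->{}
pass 2: no change
Fixpoint after 2 passes: D(X) = {}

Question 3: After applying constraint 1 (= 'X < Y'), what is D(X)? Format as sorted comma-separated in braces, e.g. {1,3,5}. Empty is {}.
Constraint 1 (X < Y) on D(X)={3,4,5,6,7} D(Y)={3,4,5,6,7}: X {3,4,5,6,7}->{3,4,5,6}; Y {3,4,5,6,7}->{4,5,6,7}
So after constraint 1: D(X) = {3,4,5,6}

Answer: {3,4,5,6}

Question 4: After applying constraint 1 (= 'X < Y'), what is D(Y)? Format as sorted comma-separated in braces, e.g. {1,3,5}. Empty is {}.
Constraint 1 (X < Y) on D(X)={3,4,5,6,7} D(Y)={3,4,5,6,7}: X {3,4,5,6,7}->{3,4,5,6}; Y {3,4,5,6,7}->{4,5,6,7}
So after constraint 1: D(Y) = {4,5,6,7}

Answer: {4,5,6,7}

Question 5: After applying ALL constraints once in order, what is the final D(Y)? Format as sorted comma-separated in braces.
Constraint 1 (X < Y) on D(X)={3,4,5,6,7} D(Y)={3,4,5,6,7}: X {3,4,5,6,7}->{3,4,5,6}; Y {3,4,5,6,7}->{4,5,6,7}
Constraint 2 (Y != X) on D(Y)={4,5,6,7} D(X)={3,4,5,6}: no change
Constraint 3 (Z < X) on D(Z)={3,4,5,6,7} D(X)={3,4,5,6}: Z {3,4,5,6,7}->{3,4,5}; X {3,4,5,6}->{4,5,6}
Constraint 4 (Z + Y = X) on D(Z)={3,4,5} D(Y)={4,5,6,7} D(X)={4,5,6}: Z {3,4,5}->{}; Y {4,5,6,7}->{}; X {4,5,6}->{}
So after all 4 constraints: D(Y) = {}

Answer: {}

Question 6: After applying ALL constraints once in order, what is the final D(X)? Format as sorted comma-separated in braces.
Constraint 1 (X < Y) on D(X)={3,4,5,6,7} D(Y)={3,4,5,6,7}: X {3,4,5,6,7}->{3,4,5,6}; Y {3,4,5,6,7}->{4,5,6,7}
Constraint 2 (Y != X) on D(Y)={4,5,6,7} D(X)={3,4,5,6}: no change
Constraint 3 (Z < X) on D(Z)={3,4,5,6,7} D(X)={3,4,5,6}: Z {3,4,5,6,7}->{3,4,5}; X {3,4,5,6}->{4,5,6}
Constraint 4 (Z + Y = X) on D(Z)={3,4,5} D(Y)={4,5,6,7} D(X)={4,5,6}: Z {3,4,5}->{}; Y {4,5,6,7}->{}; X {4,5,6}->{}
So after all 4 constraints: D(X) = {}

Answer: {}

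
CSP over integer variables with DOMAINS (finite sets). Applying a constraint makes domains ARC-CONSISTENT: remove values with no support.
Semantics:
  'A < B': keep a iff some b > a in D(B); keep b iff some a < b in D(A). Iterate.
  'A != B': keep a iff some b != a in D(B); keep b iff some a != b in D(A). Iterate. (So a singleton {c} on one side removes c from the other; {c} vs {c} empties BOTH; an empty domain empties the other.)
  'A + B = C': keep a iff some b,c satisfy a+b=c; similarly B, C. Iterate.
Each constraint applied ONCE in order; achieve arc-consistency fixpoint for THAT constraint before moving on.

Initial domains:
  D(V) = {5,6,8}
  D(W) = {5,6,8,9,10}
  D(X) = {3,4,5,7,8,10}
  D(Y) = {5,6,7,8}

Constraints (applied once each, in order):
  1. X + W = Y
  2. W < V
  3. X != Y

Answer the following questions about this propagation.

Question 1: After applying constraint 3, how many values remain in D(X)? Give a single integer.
Answer: 1

Derivation:
Constraint 1 (X + W = Y) on D(X)={3,4,5,7,8,10} D(W)={5,6,8,9,10} D(Y)={5,6,7,8}: X {3,4,5,7,8,10}->{3}; W {5,6,8,9,10}->{5}; Y {5,6,7,8}->{8}
Constraint 2 (W < V) on D(W)={5} D(V)={5,6,8}: V {5,6,8}->{6,8}
Constraint 3 (X != Y) on D(X)={3} D(Y)={8}: no change
So after constraint 3: D(X)={3}, size = 1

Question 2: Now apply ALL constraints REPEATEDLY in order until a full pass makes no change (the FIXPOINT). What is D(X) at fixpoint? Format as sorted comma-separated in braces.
Answer: {3}

Derivation:
pass 0 (initial): D(X)={3,4,5,7,8,10}
pass 1: V {5,6,8}->{6,8}; W {5,6,8,9,10}->{5}; X {3,4,5,7,8,10}->{3}; Y {5,6,7,8}->{8}
pass 2: no change
Fixpoint after 2 passes: D(X) = {3}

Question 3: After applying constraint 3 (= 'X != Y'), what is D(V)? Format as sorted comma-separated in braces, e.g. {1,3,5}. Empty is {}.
Constraint 1 (X + W = Y) on D(X)={3,4,5,7,8,10} D(W)={5,6,8,9,10} D(Y)={5,6,7,8}: X {3,4,5,7,8,10}->{3}; W {5,6,8,9,10}->{5}; Y {5,6,7,8}->{8}
Constraint 2 (W < V) on D(W)={5} D(V)={5,6,8}: V {5,6,8}->{6,8}
Constraint 3 (X != Y) on D(X)={3} D(Y)={8}: no change
So after constraint 3: D(V) = {6,8}

Answer: {6,8}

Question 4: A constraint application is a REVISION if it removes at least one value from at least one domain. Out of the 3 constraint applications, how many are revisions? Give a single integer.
Constraint 1 (X + W = Y) on D(X)={3,4,5,7,8,10} D(W)={5,6,8,9,10} D(Y)={5,6,7,8}: X {3,4,5,7,8,10}->{3}; W {5,6,8,9,10}->{5}; Y {5,6,7,8}->{8} => REVISION
Constraint 2 (W < V) on D(W)={5} D(V)={5,6,8}: V {5,6,8}->{6,8} => REVISION
Constraint 3 (X != Y) on D(X)={3} D(Y)={8}: no change => not a revision
Total revisions = 2

Answer: 2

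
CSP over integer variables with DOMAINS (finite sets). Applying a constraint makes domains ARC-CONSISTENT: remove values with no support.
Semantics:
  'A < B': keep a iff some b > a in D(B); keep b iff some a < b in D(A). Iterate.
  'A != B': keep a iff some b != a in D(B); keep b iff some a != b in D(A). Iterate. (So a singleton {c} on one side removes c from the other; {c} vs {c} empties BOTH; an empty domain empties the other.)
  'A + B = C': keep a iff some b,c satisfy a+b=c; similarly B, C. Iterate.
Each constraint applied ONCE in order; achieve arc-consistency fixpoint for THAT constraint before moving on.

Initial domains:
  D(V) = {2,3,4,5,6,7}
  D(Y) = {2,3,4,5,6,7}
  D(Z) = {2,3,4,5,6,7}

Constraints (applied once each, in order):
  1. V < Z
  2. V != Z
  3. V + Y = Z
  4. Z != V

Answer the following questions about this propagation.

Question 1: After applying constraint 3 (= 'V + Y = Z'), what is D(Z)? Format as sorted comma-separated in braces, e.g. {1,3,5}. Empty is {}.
Answer: {4,5,6,7}

Derivation:
Constraint 1 (V < Z) on D(V)={2,3,4,5,6,7} D(Z)={2,3,4,5,6,7}: V {2,3,4,5,6,7}->{2,3,4,5,6}; Z {2,3,4,5,6,7}->{3,4,5,6,7}
Constraint 2 (V != Z) on D(V)={2,3,4,5,6} D(Z)={3,4,5,6,7}: no change
Constraint 3 (V + Y = Z) on D(V)={2,3,4,5,6} D(Y)={2,3,4,5,6,7} D(Z)={3,4,5,6,7}: V {2,3,4,5,6}->{2,3,4,5}; Y {2,3,4,5,6,7}->{2,3,4,5}; Z {3,4,5,6,7}->{4,5,6,7}
So after constraint 3: D(Z) = {4,5,6,7}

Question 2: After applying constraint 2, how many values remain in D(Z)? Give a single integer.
Constraint 1 (V < Z) on D(V)={2,3,4,5,6,7} D(Z)={2,3,4,5,6,7}: V {2,3,4,5,6,7}->{2,3,4,5,6}; Z {2,3,4,5,6,7}->{3,4,5,6,7}
Constraint 2 (V != Z) on D(V)={2,3,4,5,6} D(Z)={3,4,5,6,7}: no change
So after constraint 2: D(Z)={3,4,5,6,7}, size = 5

Answer: 5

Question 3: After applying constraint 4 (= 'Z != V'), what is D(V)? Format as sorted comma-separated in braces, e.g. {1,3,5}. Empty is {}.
Constraint 1 (V < Z) on D(V)={2,3,4,5,6,7} D(Z)={2,3,4,5,6,7}: V {2,3,4,5,6,7}->{2,3,4,5,6}; Z {2,3,4,5,6,7}->{3,4,5,6,7}
Constraint 2 (V != Z) on D(V)={2,3,4,5,6} D(Z)={3,4,5,6,7}: no change
Constraint 3 (V + Y = Z) on D(V)={2,3,4,5,6} D(Y)={2,3,4,5,6,7} D(Z)={3,4,5,6,7}: V {2,3,4,5,6}->{2,3,4,5}; Y {2,3,4,5,6,7}->{2,3,4,5}; Z {3,4,5,6,7}->{4,5,6,7}
Constraint 4 (Z != V) on D(Z)={4,5,6,7} D(V)={2,3,4,5}: no change
So after constraint 4: D(V) = {2,3,4,5}

Answer: {2,3,4,5}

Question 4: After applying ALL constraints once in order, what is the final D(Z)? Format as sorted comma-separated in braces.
Constraint 1 (V < Z) on D(V)={2,3,4,5,6,7} D(Z)={2,3,4,5,6,7}: V {2,3,4,5,6,7}->{2,3,4,5,6}; Z {2,3,4,5,6,7}->{3,4,5,6,7}
Constraint 2 (V != Z) on D(V)={2,3,4,5,6} D(Z)={3,4,5,6,7}: no change
Constraint 3 (V + Y = Z) on D(V)={2,3,4,5,6} D(Y)={2,3,4,5,6,7} D(Z)={3,4,5,6,7}: V {2,3,4,5,6}->{2,3,4,5}; Y {2,3,4,5,6,7}->{2,3,4,5}; Z {3,4,5,6,7}->{4,5,6,7}
Constraint 4 (Z != V) on D(Z)={4,5,6,7} D(V)={2,3,4,5}: no change
So after all 4 constraints: D(Z) = {4,5,6,7}

Answer: {4,5,6,7}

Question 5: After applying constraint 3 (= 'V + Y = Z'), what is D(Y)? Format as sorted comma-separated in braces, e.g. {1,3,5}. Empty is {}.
Constraint 1 (V < Z) on D(V)={2,3,4,5,6,7} D(Z)={2,3,4,5,6,7}: V {2,3,4,5,6,7}->{2,3,4,5,6}; Z {2,3,4,5,6,7}->{3,4,5,6,7}
Constraint 2 (V != Z) on D(V)={2,3,4,5,6} D(Z)={3,4,5,6,7}: no change
Constraint 3 (V + Y = Z) on D(V)={2,3,4,5,6} D(Y)={2,3,4,5,6,7} D(Z)={3,4,5,6,7}: V {2,3,4,5,6}->{2,3,4,5}; Y {2,3,4,5,6,7}->{2,3,4,5}; Z {3,4,5,6,7}->{4,5,6,7}
So after constraint 3: D(Y) = {2,3,4,5}

Answer: {2,3,4,5}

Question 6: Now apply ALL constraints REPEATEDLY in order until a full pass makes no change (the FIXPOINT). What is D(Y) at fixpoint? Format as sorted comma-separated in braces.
pass 0 (initial): D(Y)={2,3,4,5,6,7}
pass 1: V {2,3,4,5,6,7}->{2,3,4,5}; Y {2,3,4,5,6,7}->{2,3,4,5}; Z {2,3,4,5,6,7}->{4,5,6,7}
pass 2: no change
Fixpoint after 2 passes: D(Y) = {2,3,4,5}

Answer: {2,3,4,5}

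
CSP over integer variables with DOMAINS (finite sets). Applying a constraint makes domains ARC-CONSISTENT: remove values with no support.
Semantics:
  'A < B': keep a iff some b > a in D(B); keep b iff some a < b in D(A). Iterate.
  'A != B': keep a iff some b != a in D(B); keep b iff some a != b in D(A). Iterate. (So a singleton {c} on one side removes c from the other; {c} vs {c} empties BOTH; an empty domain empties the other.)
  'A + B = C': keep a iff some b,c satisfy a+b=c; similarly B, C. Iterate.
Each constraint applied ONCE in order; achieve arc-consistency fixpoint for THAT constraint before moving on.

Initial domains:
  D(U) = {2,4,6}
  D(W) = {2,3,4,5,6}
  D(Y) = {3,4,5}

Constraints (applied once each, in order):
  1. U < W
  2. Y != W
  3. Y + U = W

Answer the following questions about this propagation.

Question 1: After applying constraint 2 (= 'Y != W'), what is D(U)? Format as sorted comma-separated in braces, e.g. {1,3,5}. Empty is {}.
Answer: {2,4}

Derivation:
Constraint 1 (U < W) on D(U)={2,4,6} D(W)={2,3,4,5,6}: U {2,4,6}->{2,4}; W {2,3,4,5,6}->{3,4,5,6}
Constraint 2 (Y != W) on D(Y)={3,4,5} D(W)={3,4,5,6}: no change
So after constraint 2: D(U) = {2,4}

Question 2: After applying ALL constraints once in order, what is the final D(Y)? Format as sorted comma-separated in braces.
Answer: {3,4}

Derivation:
Constraint 1 (U < W) on D(U)={2,4,6} D(W)={2,3,4,5,6}: U {2,4,6}->{2,4}; W {2,3,4,5,6}->{3,4,5,6}
Constraint 2 (Y != W) on D(Y)={3,4,5} D(W)={3,4,5,6}: no change
Constraint 3 (Y + U = W) on D(Y)={3,4,5} D(U)={2,4} D(W)={3,4,5,6}: Y {3,4,5}->{3,4}; U {2,4}->{2}; W {3,4,5,6}->{5,6}
So after all 3 constraints: D(Y) = {3,4}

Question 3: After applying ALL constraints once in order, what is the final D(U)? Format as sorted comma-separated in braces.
Constraint 1 (U < W) on D(U)={2,4,6} D(W)={2,3,4,5,6}: U {2,4,6}->{2,4}; W {2,3,4,5,6}->{3,4,5,6}
Constraint 2 (Y != W) on D(Y)={3,4,5} D(W)={3,4,5,6}: no change
Constraint 3 (Y + U = W) on D(Y)={3,4,5} D(U)={2,4} D(W)={3,4,5,6}: Y {3,4,5}->{3,4}; U {2,4}->{2}; W {3,4,5,6}->{5,6}
So after all 3 constraints: D(U) = {2}

Answer: {2}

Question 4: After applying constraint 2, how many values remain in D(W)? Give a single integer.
Answer: 4

Derivation:
Constraint 1 (U < W) on D(U)={2,4,6} D(W)={2,3,4,5,6}: U {2,4,6}->{2,4}; W {2,3,4,5,6}->{3,4,5,6}
Constraint 2 (Y != W) on D(Y)={3,4,5} D(W)={3,4,5,6}: no change
So after constraint 2: D(W)={3,4,5,6}, size = 4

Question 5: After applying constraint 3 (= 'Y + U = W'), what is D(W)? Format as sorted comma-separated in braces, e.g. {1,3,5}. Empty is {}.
Answer: {5,6}

Derivation:
Constraint 1 (U < W) on D(U)={2,4,6} D(W)={2,3,4,5,6}: U {2,4,6}->{2,4}; W {2,3,4,5,6}->{3,4,5,6}
Constraint 2 (Y != W) on D(Y)={3,4,5} D(W)={3,4,5,6}: no change
Constraint 3 (Y + U = W) on D(Y)={3,4,5} D(U)={2,4} D(W)={3,4,5,6}: Y {3,4,5}->{3,4}; U {2,4}->{2}; W {3,4,5,6}->{5,6}
So after constraint 3: D(W) = {5,6}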